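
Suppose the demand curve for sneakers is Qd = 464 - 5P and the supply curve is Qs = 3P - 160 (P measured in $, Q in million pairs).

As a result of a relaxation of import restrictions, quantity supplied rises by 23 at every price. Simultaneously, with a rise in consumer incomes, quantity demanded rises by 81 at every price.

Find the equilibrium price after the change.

85.25

Original equilibrium: 464 - 5P = 3P - 160 gives 624 = 8P, so P = 78 and Q = 74.
With the change applied: demand Qd = 545 - 5P, supply Qs = 3P - 137.
Clearing the new market: 545 - 5P = 3P - 137, so P = 85.25 and Q = 118.75.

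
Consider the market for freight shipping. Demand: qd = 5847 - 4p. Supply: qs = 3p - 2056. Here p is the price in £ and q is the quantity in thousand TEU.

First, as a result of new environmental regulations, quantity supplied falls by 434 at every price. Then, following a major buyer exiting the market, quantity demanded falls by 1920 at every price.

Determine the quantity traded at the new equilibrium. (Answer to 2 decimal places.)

Before the shock: 5847 - 4p = 3p - 2056 ⇒ 7903 = 7p ⇒ p = 1129, q = 1331.
With the change applied: demand qd = 3927 - 4p, supply qs = 3p - 2490.
Clearing the new market: 3927 - 4p = 3p - 2490, so p = 6417/7 ≈ 916.7143 and q = 1821/7 ≈ 260.1429.

260.14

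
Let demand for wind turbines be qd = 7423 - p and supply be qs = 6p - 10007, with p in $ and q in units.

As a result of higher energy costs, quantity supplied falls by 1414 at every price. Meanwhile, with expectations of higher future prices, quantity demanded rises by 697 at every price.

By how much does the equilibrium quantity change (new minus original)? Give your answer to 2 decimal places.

+395.43

Solve the original market: 7423 - p = 6p - 10007, hence p = 2490 and q = 4933.
After the shift, demand is qd = 8120 - p and supply is qs = 6p - 11421.
New equilibrium: 8120 - p = 6p - 11421 ⇒ 19541 = 7p ⇒ p = 19541/7 ≈ 2791.5714, q = 37299/7 ≈ 5328.4286.
Δq = 5328.4286 − 4933 = +395.43.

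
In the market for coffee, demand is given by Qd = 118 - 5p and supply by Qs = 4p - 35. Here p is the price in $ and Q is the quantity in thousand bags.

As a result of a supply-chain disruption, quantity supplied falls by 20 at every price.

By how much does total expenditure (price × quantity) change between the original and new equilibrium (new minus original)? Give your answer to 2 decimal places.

-140.25

Before the shock: 118 - 5p = 4p - 35 ⇒ 153 = 9p ⇒ p = 17, Q = 33.
After the shift, demand is Qd = 118 - 5p and supply is Qs = 4p - 55.
Clearing the new market: 118 - 5p = 4p - 55, so p = 173/9 ≈ 19.2222 and Q = 197/9 ≈ 21.8889.
Expenditure moves from 17×33 = 561 to 19.2222×21.8889 = 420.7531; change = -140.25.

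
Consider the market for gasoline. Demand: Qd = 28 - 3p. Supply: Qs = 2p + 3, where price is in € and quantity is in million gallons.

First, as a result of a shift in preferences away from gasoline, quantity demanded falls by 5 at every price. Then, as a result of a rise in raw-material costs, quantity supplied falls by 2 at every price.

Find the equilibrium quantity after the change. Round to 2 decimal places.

Solve the original market: 28 - 3p = 2p + 3, hence p = 5 and Q = 13.
The new curves are Qd = 23 - 3p (demand) and Qs = 2p + 1 (supply).
New equilibrium: 23 - 3p = 2p + 1 ⇒ 22 = 5p ⇒ p = 4.4, Q = 9.8.

9.80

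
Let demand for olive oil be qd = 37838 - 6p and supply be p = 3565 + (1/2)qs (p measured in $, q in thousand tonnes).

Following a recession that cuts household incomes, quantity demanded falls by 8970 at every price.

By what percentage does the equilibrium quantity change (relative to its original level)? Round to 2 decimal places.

Solve the original market: 37838 - 6p = 2p - 7130, hence p = 5621 and q = 4112.
The shock moves the curves to qd = 28868 - 6p and qs = 2p - 7130.
Equate the new curves: 28868 - 6p = 2p - 7130, giving 35998 = 8p, p = 4499.75, q = 1869.5.
%Δq = (1869.5 − 4112) / 4112 × 100 = -54.54%.

-54.54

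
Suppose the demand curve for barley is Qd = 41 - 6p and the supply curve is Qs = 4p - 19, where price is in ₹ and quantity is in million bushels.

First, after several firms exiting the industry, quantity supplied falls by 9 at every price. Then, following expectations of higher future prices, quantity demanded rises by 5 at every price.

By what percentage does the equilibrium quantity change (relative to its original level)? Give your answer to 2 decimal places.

-68.00

Solve the original market: 41 - 6p = 4p - 19, hence p = 6 and Q = 5.
With the change applied: demand Qd = 46 - 6p, supply Qs = 4p - 28.
Equate the new curves: 46 - 6p = 4p - 28, giving 74 = 10p, p = 7.4, Q = 1.6.
%ΔQ = (1.6 − 5) / 5 × 100 = -68.00%.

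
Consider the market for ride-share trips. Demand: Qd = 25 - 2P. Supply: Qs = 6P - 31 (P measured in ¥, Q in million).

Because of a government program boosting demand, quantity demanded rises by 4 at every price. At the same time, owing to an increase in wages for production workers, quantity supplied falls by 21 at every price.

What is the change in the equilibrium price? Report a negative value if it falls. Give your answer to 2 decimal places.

+3.13

Solve the original market: 25 - 2P = 6P - 31, hence P = 7 and Q = 11.
The shock moves the curves to Qd = 29 - 2P and Qs = 6P - 52.
New equilibrium: 29 - 2P = 6P - 52 ⇒ 81 = 8P ⇒ P = 10.125, Q = 8.75.
ΔP = 10.125 − 7 = +3.13.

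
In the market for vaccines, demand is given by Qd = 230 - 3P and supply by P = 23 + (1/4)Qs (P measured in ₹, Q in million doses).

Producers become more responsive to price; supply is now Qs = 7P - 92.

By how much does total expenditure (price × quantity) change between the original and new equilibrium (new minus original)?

+63.48

Initially, 230 - 3P = 4P - 92, so 322 = 7P and P = 46, Q = 92.
With the change applied: demand Qd = 230 - 3P, supply Qs = 7P - 92.
New equilibrium: 230 - 3P = 7P - 92 ⇒ 322 = 10P ⇒ P = 32.2, Q = 133.4.
Expenditure moves from 46×92 = 4232 to 32.2×133.4 = 4295.48; change = +63.48.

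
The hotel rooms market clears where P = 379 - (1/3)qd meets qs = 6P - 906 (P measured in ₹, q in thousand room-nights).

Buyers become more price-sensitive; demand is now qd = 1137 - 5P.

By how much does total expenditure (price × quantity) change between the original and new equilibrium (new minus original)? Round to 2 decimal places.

Initially, 1137 - 3P = 6P - 906, so 2043 = 9P and P = 227, q = 456.
The new curves are qd = 1137 - 5P (demand) and qs = 6P - 906 (supply).
Setting them equal: 1137 - 5P = 6P - 906 → 2043 = 11P, so P = 2043/11 ≈ 185.7273 and q = 2292/11 ≈ 208.3636.
Expenditure moves from 227×456 = 103512 to 185.7273×208.3636 = 38698.8099; change = -64813.19.

-64813.19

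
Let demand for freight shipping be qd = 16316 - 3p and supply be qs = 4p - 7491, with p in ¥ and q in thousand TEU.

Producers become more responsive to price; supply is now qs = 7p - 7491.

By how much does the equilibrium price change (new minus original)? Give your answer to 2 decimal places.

-1020.30

Before the shock: 16316 - 3p = 4p - 7491 ⇒ 23807 = 7p ⇒ p = 3401, q = 6113.
With the change applied: demand qd = 16316 - 3p, supply qs = 7p - 7491.
Setting them equal: 16316 - 3p = 7p - 7491 → 23807 = 10p, so p = 2380.7 and q = 9173.9.
Δp = 2380.7 − 3401 = -1020.30.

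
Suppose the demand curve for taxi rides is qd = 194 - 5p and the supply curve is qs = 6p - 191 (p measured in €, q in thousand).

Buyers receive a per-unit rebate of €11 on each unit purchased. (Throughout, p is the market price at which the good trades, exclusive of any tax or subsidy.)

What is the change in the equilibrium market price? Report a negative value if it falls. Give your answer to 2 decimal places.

Solve the original market: 194 - 5p = 6p - 191, hence p = 35 and q = 19.
Since buyers' out-of-pocket price is the market price minus the rebate, the effective demand curve becomes qd = 249 - 5p.
Setting them equal: 249 - 5p = 6p - 191 → 440 = 11p, so p = 40 and q = 49.
Δp = 40 − 35 = +5.00.

+5.00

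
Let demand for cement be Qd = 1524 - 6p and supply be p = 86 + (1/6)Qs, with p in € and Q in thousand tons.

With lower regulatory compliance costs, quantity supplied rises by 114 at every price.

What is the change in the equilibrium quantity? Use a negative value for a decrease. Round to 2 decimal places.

Initially, 1524 - 6p = 6p - 516, so 2040 = 12p and p = 170, Q = 504.
The shock moves the curves to Qd = 1524 - 6p and Qs = 6p - 402.
Equate the new curves: 1524 - 6p = 6p - 402, giving 1926 = 12p, p = 160.5, Q = 561.
ΔQ = 561 − 504 = +57.00.

+57.00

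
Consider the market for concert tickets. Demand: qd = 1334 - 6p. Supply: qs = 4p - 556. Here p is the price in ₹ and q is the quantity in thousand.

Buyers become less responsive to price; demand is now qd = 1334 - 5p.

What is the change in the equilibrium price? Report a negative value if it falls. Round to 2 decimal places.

Solve the original market: 1334 - 6p = 4p - 556, hence p = 189 and q = 200.
With the change applied: demand qd = 1334 - 5p, supply qs = 4p - 556.
New equilibrium: 1334 - 5p = 4p - 556 ⇒ 1890 = 9p ⇒ p = 210, q = 284.
Δp = 210 − 189 = +21.00.

+21.00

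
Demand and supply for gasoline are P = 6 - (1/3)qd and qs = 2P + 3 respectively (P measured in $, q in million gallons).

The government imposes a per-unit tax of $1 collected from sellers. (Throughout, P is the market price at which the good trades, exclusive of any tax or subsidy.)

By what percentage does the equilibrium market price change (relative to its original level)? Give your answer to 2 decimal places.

Initially, 18 - 3P = 2P + 3, so 15 = 5P and P = 3, q = 9.
Since sellers keep the price net of the tax, the effective supply curve becomes qs = 2P + 1.
Clearing the new market: 18 - 3P = 2P + 1, so P = 3.4 and q = 7.8.
%ΔP = (3.4 − 3) / 3 × 100 = +13.33%.

+13.33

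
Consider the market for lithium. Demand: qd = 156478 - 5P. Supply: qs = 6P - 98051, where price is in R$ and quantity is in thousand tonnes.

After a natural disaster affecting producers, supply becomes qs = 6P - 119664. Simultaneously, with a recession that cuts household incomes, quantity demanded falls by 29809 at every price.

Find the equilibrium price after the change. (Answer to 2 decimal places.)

Before the shock: 156478 - 5P = 6P - 98051 ⇒ 254529 = 11P ⇒ P = 23139, q = 40783.
The shock moves the curves to qd = 126669 - 5P and qs = 6P - 119664.
New equilibrium: 126669 - 5P = 6P - 119664 ⇒ 246333 = 11P ⇒ P = 246333/11 ≈ 22393.9091, q = 161694/11 ≈ 14699.4545.

22393.91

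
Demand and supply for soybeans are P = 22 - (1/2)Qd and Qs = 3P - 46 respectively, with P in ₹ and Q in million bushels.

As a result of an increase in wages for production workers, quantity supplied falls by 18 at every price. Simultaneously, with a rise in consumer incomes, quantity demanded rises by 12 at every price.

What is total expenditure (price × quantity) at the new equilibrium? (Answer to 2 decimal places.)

Original equilibrium: 44 - 2P = 3P - 46 gives 90 = 5P, so P = 18 and Q = 8.
The shock moves the curves to Qd = 56 - 2P and Qs = 3P - 64.
Clearing the new market: 56 - 2P = 3P - 64, so P = 24 and Q = 8.
New expenditure = 24 × 8 = 192.00.

192.00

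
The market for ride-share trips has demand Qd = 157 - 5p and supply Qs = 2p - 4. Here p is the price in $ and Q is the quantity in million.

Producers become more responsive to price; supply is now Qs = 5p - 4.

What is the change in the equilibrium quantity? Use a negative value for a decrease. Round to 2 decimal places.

Solve the original market: 157 - 5p = 2p - 4, hence p = 23 and Q = 42.
The new curves are Qd = 157 - 5p (demand) and Qs = 5p - 4 (supply).
Equate the new curves: 157 - 5p = 5p - 4, giving 161 = 10p, p = 16.1, Q = 76.5.
ΔQ = 76.5 − 42 = +34.50.

+34.50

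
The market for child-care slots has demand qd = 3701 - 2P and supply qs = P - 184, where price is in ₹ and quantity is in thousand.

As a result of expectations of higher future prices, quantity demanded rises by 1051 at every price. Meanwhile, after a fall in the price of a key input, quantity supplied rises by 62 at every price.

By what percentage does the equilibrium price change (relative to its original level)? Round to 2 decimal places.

Solve the original market: 3701 - 2P = P - 184, hence P = 1295 and q = 1111.
The shock moves the curves to qd = 4752 - 2P and qs = P - 122.
Clearing the new market: 4752 - 2P = P - 122, so P = 4874/3 ≈ 1624.6667 and q = 4508/3 ≈ 1502.6667.
%ΔP = (1624.6667 − 1295) / 1295 × 100 = +25.46%.

+25.46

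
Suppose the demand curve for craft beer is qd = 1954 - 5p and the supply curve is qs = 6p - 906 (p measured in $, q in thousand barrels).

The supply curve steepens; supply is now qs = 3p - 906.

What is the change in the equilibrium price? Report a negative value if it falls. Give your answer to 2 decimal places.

+97.50

Solve the original market: 1954 - 5p = 6p - 906, hence p = 260 and q = 654.
With the change applied: demand qd = 1954 - 5p, supply qs = 3p - 906.
Setting them equal: 1954 - 5p = 3p - 906 → 2860 = 8p, so p = 357.5 and q = 166.5.
Δp = 357.5 − 260 = +97.50.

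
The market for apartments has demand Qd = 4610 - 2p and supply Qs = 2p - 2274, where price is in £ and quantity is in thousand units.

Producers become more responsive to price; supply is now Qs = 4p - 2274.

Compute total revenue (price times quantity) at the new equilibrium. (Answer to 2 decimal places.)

Before the shock: 4610 - 2p = 2p - 2274 ⇒ 6884 = 4p ⇒ p = 1721, Q = 1168.
The shock moves the curves to Qd = 4610 - 2p and Qs = 4p - 2274.
Equate the new curves: 4610 - 2p = 4p - 2274, giving 6884 = 6p, p = 3442/3 ≈ 1147.3333, Q = 6946/3 ≈ 2315.3333.
New expenditure = 1147.3333 × 2315.3333 = 2656459.11.

2656459.11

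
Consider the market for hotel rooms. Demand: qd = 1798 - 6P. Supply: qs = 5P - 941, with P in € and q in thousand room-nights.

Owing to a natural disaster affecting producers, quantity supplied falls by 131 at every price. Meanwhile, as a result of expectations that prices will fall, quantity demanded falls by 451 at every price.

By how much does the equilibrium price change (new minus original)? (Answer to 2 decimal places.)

Before the shock: 1798 - 6P = 5P - 941 ⇒ 2739 = 11P ⇒ P = 249, q = 304.
With the change applied: demand qd = 1347 - 6P, supply qs = 5P - 1072.
Equate the new curves: 1347 - 6P = 5P - 1072, giving 2419 = 11P, P = 2419/11 ≈ 219.9091, q = 303/11 ≈ 27.5455.
ΔP = 219.9091 − 249 = -29.09.

-29.09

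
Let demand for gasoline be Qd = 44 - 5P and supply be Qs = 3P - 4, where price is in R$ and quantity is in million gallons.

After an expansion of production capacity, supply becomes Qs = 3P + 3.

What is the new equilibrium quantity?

Original equilibrium: 44 - 5P = 3P - 4 gives 48 = 8P, so P = 6 and Q = 14.
With the change applied: demand Qd = 44 - 5P, supply Qs = 3P + 3.
Setting them equal: 44 - 5P = 3P + 3 → 41 = 8P, so P = 5.125 and Q = 18.375.

18.375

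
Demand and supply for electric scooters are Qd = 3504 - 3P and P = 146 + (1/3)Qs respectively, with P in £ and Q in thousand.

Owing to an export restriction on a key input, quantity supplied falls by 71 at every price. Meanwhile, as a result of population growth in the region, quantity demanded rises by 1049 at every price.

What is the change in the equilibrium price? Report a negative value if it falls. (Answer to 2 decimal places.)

Solve the original market: 3504 - 3P = 3P - 438, hence P = 657 and Q = 1533.
After the shift, demand is Qd = 4553 - 3P and supply is Qs = 3P - 509.
New equilibrium: 4553 - 3P = 3P - 509 ⇒ 5062 = 6P ⇒ P = 2531/3 ≈ 843.6667, Q = 2022.
ΔP = 843.6667 − 657 = +186.67.

+186.67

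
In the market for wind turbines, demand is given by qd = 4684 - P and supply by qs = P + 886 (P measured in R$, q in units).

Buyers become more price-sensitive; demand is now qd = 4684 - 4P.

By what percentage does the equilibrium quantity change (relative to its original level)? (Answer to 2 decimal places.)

Initially, 4684 - P = P + 886, so 3798 = 2P and P = 1899, q = 2785.
With the change applied: demand qd = 4684 - 4P, supply qs = P + 886.
New equilibrium: 4684 - 4P = P + 886 ⇒ 3798 = 5P ⇒ P = 759.6, q = 1645.6.
%Δq = (1645.6 − 2785) / 2785 × 100 = -40.91%.

-40.91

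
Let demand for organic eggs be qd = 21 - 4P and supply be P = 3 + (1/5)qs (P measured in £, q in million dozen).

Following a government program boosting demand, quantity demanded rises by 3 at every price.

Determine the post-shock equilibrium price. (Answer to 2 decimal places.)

4.33

Original equilibrium: 21 - 4P = 5P - 15 gives 36 = 9P, so P = 4 and q = 5.
After the shift, demand is qd = 24 - 4P and supply is qs = 5P - 15.
New equilibrium: 24 - 4P = 5P - 15 ⇒ 39 = 9P ⇒ P = 13/3 ≈ 4.3333, q = 20/3 ≈ 6.6667.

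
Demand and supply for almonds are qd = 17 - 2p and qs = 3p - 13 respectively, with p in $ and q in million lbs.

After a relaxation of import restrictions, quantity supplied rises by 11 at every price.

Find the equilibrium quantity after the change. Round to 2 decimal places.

Initially, 17 - 2p = 3p - 13, so 30 = 5p and p = 6, q = 5.
With the change applied: demand qd = 17 - 2p, supply qs = 3p - 2.
Clearing the new market: 17 - 2p = 3p - 2, so p = 3.8 and q = 9.4.

9.40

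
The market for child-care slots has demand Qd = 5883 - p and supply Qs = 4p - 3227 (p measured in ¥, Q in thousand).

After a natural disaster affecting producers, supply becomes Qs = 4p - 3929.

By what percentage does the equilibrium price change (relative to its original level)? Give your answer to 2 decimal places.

+7.71

Original equilibrium: 5883 - p = 4p - 3227 gives 9110 = 5p, so p = 1822 and Q = 4061.
The new curves are Qd = 5883 - p (demand) and Qs = 4p - 3929 (supply).
Equate the new curves: 5883 - p = 4p - 3929, giving 9812 = 5p, p = 1962.4, Q = 3920.6.
%Δp = (1962.4 − 1822) / 1822 × 100 = +7.71%.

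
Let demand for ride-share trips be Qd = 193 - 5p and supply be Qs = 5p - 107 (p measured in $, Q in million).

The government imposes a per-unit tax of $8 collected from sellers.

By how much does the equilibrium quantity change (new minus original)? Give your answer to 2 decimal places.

-20.00

Before the shock: 193 - 5p = 5p - 107 ⇒ 300 = 10p ⇒ p = 30, Q = 43.
Since sellers keep the price net of the tax, the effective supply curve becomes Qs = 5p - 147.
Setting them equal: 193 - 5p = 5p - 147 → 340 = 10p, so p = 34 and Q = 23.
ΔQ = 23 − 43 = -20.00.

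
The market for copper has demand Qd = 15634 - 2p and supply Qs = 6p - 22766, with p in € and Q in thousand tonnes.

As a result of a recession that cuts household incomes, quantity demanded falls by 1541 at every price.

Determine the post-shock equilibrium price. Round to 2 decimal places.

4607.38

Solve the original market: 15634 - 2p = 6p - 22766, hence p = 4800 and Q = 6034.
The new curves are Qd = 14093 - 2p (demand) and Qs = 6p - 22766 (supply).
Equate the new curves: 14093 - 2p = 6p - 22766, giving 36859 = 8p, p = 4607.375, Q = 4878.25.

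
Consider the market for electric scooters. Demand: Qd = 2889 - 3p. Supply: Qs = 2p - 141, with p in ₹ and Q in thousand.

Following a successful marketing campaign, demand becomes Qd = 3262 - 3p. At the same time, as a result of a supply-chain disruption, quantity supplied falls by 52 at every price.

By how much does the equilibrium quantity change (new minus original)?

+118

Before the shock: 2889 - 3p = 2p - 141 ⇒ 3030 = 5p ⇒ p = 606, Q = 1071.
With the change applied: demand Qd = 3262 - 3p, supply Qs = 2p - 193.
Equate the new curves: 3262 - 3p = 2p - 193, giving 3455 = 5p, p = 691, Q = 1189.
ΔQ = 1189 − 1071 = +118.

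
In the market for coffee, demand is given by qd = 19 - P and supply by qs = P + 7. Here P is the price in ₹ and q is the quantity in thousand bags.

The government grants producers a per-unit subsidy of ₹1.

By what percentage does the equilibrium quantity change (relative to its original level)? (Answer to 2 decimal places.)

+3.85

Original equilibrium: 19 - P = P + 7 gives 12 = 2P, so P = 6 and q = 13.
Since sellers receive the price plus the subsidy, the effective supply curve becomes qs = P + 8.
New equilibrium: 19 - P = P + 8 ⇒ 11 = 2P ⇒ P = 5.5, q = 13.5.
%Δq = (13.5 − 13) / 13 × 100 = +3.85%.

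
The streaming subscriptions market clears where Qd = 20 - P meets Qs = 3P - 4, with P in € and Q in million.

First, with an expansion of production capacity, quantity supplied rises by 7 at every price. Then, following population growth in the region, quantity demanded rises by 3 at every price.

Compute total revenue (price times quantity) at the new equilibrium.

90

Before the shock: 20 - P = 3P - 4 ⇒ 24 = 4P ⇒ P = 6, Q = 14.
The new curves are Qd = 23 - P (demand) and Qs = 3P + 3 (supply).
Clearing the new market: 23 - P = 3P + 3, so P = 5 and Q = 18.
New expenditure = 5 × 18 = 90.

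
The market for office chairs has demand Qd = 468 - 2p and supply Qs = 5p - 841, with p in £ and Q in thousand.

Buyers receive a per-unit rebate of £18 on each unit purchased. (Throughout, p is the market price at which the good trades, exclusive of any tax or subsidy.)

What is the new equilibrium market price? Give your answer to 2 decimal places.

Original equilibrium: 468 - 2p = 5p - 841 gives 1309 = 7p, so p = 187 and Q = 94.
Since buyers' out-of-pocket price is the market price minus the rebate, the effective demand curve becomes Qd = 504 - 2p.
Clearing the new market: 504 - 2p = 5p - 841, so p = 1345/7 ≈ 192.1429 and Q = 838/7 ≈ 119.7143.

192.14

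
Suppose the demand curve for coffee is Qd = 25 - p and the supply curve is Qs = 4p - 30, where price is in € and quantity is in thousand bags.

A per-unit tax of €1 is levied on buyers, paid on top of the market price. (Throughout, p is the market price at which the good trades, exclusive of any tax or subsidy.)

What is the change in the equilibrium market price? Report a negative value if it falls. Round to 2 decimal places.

Before the shock: 25 - p = 4p - 30 ⇒ 55 = 5p ⇒ p = 11, Q = 14.
Since buyers pay the price plus the tax, the effective demand curve becomes Qd = 24 - p.
New equilibrium: 24 - p = 4p - 30 ⇒ 54 = 5p ⇒ p = 10.8, Q = 13.2.
Δp = 10.8 − 11 = -0.20.

-0.20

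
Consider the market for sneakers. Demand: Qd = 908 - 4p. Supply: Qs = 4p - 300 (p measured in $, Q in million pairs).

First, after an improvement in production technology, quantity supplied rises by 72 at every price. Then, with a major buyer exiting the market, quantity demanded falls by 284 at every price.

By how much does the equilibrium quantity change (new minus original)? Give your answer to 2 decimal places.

-106.00

Solve the original market: 908 - 4p = 4p - 300, hence p = 151 and Q = 304.
After the shift, demand is Qd = 624 - 4p and supply is Qs = 4p - 228.
Clearing the new market: 624 - 4p = 4p - 228, so p = 106.5 and Q = 198.
ΔQ = 198 − 304 = -106.00.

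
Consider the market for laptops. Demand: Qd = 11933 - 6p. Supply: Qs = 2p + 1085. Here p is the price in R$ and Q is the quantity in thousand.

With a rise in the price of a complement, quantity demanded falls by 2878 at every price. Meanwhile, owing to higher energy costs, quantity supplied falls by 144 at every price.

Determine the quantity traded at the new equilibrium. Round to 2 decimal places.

2969.50

Solve the original market: 11933 - 6p = 2p + 1085, hence p = 1356 and Q = 3797.
The new curves are Qd = 9055 - 6p (demand) and Qs = 2p + 941 (supply).
Setting them equal: 9055 - 6p = 2p + 941 → 8114 = 8p, so p = 1014.25 and Q = 2969.5.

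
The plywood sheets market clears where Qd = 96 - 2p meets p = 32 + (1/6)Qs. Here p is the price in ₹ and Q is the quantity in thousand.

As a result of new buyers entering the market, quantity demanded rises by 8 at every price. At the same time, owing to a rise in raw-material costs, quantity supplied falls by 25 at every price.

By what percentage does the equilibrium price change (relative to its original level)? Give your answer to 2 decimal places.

+11.46

Initially, 96 - 2p = 6p - 192, so 288 = 8p and p = 36, Q = 24.
The new curves are Qd = 104 - 2p (demand) and Qs = 6p - 217 (supply).
Setting them equal: 104 - 2p = 6p - 217 → 321 = 8p, so p = 40.125 and Q = 23.75.
%Δp = (40.125 − 36) / 36 × 100 = +11.46%.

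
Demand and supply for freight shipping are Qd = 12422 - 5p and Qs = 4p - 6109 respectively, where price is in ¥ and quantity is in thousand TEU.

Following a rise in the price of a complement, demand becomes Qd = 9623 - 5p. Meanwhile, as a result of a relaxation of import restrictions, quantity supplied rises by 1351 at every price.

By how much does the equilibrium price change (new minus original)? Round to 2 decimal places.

Solve the original market: 12422 - 5p = 4p - 6109, hence p = 2059 and Q = 2127.
With the change applied: demand Qd = 9623 - 5p, supply Qs = 4p - 4758.
Equate the new curves: 9623 - 5p = 4p - 4758, giving 14381 = 9p, p = 14381/9 ≈ 1597.8889, Q = 14702/9 ≈ 1633.5556.
Δp = 1597.8889 − 2059 = -461.11.

-461.11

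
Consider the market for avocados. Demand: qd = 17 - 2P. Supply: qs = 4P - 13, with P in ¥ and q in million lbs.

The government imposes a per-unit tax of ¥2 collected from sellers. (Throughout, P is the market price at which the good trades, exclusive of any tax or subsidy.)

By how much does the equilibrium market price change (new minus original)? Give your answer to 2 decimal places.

+1.33

Solve the original market: 17 - 2P = 4P - 13, hence P = 5 and q = 7.
Since sellers keep the price net of the tax, the effective supply curve becomes qs = 4P - 21.
Equate the new curves: 17 - 2P = 4P - 21, giving 38 = 6P, P = 19/3 ≈ 6.3333, q = 13/3 ≈ 4.3333.
ΔP = 6.3333 − 5 = +1.33.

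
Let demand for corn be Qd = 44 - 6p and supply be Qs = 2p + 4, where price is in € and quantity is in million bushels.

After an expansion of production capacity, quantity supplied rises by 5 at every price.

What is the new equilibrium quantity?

Before the shock: 44 - 6p = 2p + 4 ⇒ 40 = 8p ⇒ p = 5, Q = 14.
With the change applied: demand Qd = 44 - 6p, supply Qs = 2p + 9.
New equilibrium: 44 - 6p = 2p + 9 ⇒ 35 = 8p ⇒ p = 4.375, Q = 17.75.

17.75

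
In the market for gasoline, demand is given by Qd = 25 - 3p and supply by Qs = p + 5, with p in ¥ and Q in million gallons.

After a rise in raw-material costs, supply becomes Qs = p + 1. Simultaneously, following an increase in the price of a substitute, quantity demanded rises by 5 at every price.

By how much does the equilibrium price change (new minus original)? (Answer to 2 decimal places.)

+2.25

Initially, 25 - 3p = p + 5, so 20 = 4p and p = 5, Q = 10.
With the change applied: demand Qd = 30 - 3p, supply Qs = p + 1.
Equate the new curves: 30 - 3p = p + 1, giving 29 = 4p, p = 7.25, Q = 8.25.
Δp = 7.25 − 5 = +2.25.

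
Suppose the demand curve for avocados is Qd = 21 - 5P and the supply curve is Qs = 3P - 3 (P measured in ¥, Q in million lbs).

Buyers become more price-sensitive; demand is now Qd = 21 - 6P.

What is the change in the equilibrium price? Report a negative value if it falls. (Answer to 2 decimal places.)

Before the shock: 21 - 5P = 3P - 3 ⇒ 24 = 8P ⇒ P = 3, Q = 6.
The shock moves the curves to Qd = 21 - 6P and Qs = 3P - 3.
New equilibrium: 21 - 6P = 3P - 3 ⇒ 24 = 9P ⇒ P = 8/3 ≈ 2.6667, Q = 5.
ΔP = 2.6667 − 3 = -0.33.

-0.33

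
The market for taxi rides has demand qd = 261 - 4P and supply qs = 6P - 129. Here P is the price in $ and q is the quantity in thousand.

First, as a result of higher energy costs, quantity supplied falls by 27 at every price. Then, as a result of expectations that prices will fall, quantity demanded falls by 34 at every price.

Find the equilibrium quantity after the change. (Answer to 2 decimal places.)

Solve the original market: 261 - 4P = 6P - 129, hence P = 39 and q = 105.
The new curves are qd = 227 - 4P (demand) and qs = 6P - 156 (supply).
New equilibrium: 227 - 4P = 6P - 156 ⇒ 383 = 10P ⇒ P = 38.3, q = 73.8.

73.80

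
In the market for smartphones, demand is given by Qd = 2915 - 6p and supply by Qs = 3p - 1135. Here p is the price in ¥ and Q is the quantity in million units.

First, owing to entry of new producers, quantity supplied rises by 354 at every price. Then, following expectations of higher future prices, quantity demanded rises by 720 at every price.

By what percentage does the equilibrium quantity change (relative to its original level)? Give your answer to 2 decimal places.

+221.40

Before the shock: 2915 - 6p = 3p - 1135 ⇒ 4050 = 9p ⇒ p = 450, Q = 215.
The new curves are Qd = 3635 - 6p (demand) and Qs = 3p - 781 (supply).
Setting them equal: 3635 - 6p = 3p - 781 → 4416 = 9p, so p = 1472/3 ≈ 490.6667 and Q = 691.
%ΔQ = (691 − 215) / 215 × 100 = +221.40%.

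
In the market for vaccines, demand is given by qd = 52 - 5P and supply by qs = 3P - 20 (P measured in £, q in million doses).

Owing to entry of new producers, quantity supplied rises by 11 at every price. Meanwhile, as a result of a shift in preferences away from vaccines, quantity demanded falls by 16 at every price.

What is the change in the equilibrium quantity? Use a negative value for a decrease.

Initially, 52 - 5P = 3P - 20, so 72 = 8P and P = 9, q = 7.
After the shift, demand is qd = 36 - 5P and supply is qs = 3P - 9.
Clearing the new market: 36 - 5P = 3P - 9, so P = 5.625 and q = 7.875.
Δq = 7.875 − 7 = +0.875.

+0.875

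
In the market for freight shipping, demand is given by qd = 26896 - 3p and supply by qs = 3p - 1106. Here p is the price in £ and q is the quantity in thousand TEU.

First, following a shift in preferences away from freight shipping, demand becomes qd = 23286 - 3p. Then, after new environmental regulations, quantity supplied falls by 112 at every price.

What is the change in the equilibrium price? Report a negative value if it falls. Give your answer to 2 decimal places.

-583.00

Solve the original market: 26896 - 3p = 3p - 1106, hence p = 4667 and q = 12895.
The new curves are qd = 23286 - 3p (demand) and qs = 3p - 1218 (supply).
Equate the new curves: 23286 - 3p = 3p - 1218, giving 24504 = 6p, p = 4084, q = 11034.
Δp = 4084 − 4667 = -583.00.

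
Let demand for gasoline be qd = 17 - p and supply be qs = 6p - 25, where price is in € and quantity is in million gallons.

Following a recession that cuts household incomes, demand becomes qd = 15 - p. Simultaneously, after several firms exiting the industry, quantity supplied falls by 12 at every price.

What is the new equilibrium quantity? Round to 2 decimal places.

Solve the original market: 17 - p = 6p - 25, hence p = 6 and q = 11.
The new curves are qd = 15 - p (demand) and qs = 6p - 37 (supply).
New equilibrium: 15 - p = 6p - 37 ⇒ 52 = 7p ⇒ p = 52/7 ≈ 7.4286, q = 53/7 ≈ 7.5714.

7.57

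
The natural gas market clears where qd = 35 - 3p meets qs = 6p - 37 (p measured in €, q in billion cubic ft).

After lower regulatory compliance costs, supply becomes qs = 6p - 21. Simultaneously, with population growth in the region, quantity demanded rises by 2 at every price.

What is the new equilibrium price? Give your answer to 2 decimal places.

Initially, 35 - 3p = 6p - 37, so 72 = 9p and p = 8, q = 11.
After the shift, demand is qd = 37 - 3p and supply is qs = 6p - 21.
Equate the new curves: 37 - 3p = 6p - 21, giving 58 = 9p, p = 58/9 ≈ 6.4444, q = 53/3 ≈ 17.6667.

6.44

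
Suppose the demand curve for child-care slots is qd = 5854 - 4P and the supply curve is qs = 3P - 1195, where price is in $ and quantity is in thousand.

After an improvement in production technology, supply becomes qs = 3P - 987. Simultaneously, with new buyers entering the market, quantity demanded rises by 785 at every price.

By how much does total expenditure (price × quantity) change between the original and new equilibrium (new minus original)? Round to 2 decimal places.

Before the shock: 5854 - 4P = 3P - 1195 ⇒ 7049 = 7P ⇒ P = 1007, q = 1826.
The new curves are qd = 6639 - 4P (demand) and qs = 3P - 987 (supply).
Clearing the new market: 6639 - 4P = 3P - 987, so P = 7626/7 ≈ 1089.4286 and q = 15969/7 ≈ 2281.2857.
Expenditure moves from 1007×1826 = 1838782 to 1089.4286×2281.2857 = 2485297.8367; change = +646515.84.

+646515.84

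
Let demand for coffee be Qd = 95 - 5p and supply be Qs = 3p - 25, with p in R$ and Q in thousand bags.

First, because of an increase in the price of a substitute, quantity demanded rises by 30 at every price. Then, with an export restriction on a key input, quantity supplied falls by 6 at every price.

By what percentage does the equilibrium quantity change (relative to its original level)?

Solve the original market: 95 - 5p = 3p - 25, hence p = 15 and Q = 20.
The shock moves the curves to Qd = 125 - 5p and Qs = 3p - 31.
New equilibrium: 125 - 5p = 3p - 31 ⇒ 156 = 8p ⇒ p = 19.5, Q = 27.5.
%ΔQ = (27.5 − 20) / 20 × 100 = +37.5%.

+37.5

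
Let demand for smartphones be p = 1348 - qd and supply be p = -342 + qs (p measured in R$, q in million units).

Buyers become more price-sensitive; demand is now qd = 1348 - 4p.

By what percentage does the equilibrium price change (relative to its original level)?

-60

Original equilibrium: 1348 - p = p + 342 gives 1006 = 2p, so p = 503 and q = 845.
The new curves are qd = 1348 - 4p (demand) and qs = p + 342 (supply).
Setting them equal: 1348 - 4p = p + 342 → 1006 = 5p, so p = 201.2 and q = 543.2.
%Δp = (201.2 − 503) / 503 × 100 = -60%.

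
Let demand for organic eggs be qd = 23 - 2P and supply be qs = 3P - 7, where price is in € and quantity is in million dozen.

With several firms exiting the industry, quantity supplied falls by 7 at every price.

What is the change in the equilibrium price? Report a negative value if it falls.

+1.4

Before the shock: 23 - 2P = 3P - 7 ⇒ 30 = 5P ⇒ P = 6, q = 11.
The shock moves the curves to qd = 23 - 2P and qs = 3P - 14.
Setting them equal: 23 - 2P = 3P - 14 → 37 = 5P, so P = 7.4 and q = 8.2.
ΔP = 7.4 − 6 = +1.4.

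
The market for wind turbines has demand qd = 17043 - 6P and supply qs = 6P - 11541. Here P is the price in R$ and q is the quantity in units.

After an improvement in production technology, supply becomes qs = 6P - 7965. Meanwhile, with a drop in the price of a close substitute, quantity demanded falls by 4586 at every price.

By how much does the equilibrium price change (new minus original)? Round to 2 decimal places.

Original equilibrium: 17043 - 6P = 6P - 11541 gives 28584 = 12P, so P = 2382 and q = 2751.
The shock moves the curves to qd = 12457 - 6P and qs = 6P - 7965.
New equilibrium: 12457 - 6P = 6P - 7965 ⇒ 20422 = 12P ⇒ P = 10211/6 ≈ 1701.8333, q = 2246.
ΔP = 1701.8333 − 2382 = -680.17.

-680.17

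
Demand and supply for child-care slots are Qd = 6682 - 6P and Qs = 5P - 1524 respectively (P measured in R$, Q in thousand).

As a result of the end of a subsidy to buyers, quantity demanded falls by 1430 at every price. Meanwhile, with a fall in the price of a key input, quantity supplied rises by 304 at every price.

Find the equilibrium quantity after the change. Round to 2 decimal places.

Before the shock: 6682 - 6P = 5P - 1524 ⇒ 8206 = 11P ⇒ P = 746, Q = 2206.
The shock moves the curves to Qd = 5252 - 6P and Qs = 5P - 1220.
Clearing the new market: 5252 - 6P = 5P - 1220, so P = 6472/11 ≈ 588.3636 and Q = 18940/11 ≈ 1721.8182.

1721.82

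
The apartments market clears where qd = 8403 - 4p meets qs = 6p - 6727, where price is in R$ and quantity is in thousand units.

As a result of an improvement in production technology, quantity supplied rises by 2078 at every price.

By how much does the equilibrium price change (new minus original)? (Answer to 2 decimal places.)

-207.80

Solve the original market: 8403 - 4p = 6p - 6727, hence p = 1513 and q = 2351.
The new curves are qd = 8403 - 4p (demand) and qs = 6p - 4649 (supply).
Clearing the new market: 8403 - 4p = 6p - 4649, so p = 1305.2 and q = 3182.2.
Δp = 1305.2 − 1513 = -207.80.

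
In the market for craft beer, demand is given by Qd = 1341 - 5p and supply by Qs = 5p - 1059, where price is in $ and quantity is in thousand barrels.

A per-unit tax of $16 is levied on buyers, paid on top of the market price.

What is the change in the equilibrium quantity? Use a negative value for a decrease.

-40

Before the shock: 1341 - 5p = 5p - 1059 ⇒ 2400 = 10p ⇒ p = 240, Q = 141.
Since buyers pay the price plus the tax, the effective demand curve becomes Qd = 1261 - 5p.
New equilibrium: 1261 - 5p = 5p - 1059 ⇒ 2320 = 10p ⇒ p = 232, Q = 101.
ΔQ = 101 − 141 = -40.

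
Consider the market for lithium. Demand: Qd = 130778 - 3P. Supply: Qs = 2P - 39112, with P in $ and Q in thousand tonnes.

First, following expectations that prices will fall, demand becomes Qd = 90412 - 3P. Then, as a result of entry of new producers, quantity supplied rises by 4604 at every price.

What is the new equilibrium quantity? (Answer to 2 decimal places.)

Initially, 130778 - 3P = 2P - 39112, so 169890 = 5P and P = 33978, Q = 28844.
The shock moves the curves to Qd = 90412 - 3P and Qs = 2P - 34508.
Setting them equal: 90412 - 3P = 2P - 34508 → 124920 = 5P, so P = 24984 and Q = 15460.

15460.00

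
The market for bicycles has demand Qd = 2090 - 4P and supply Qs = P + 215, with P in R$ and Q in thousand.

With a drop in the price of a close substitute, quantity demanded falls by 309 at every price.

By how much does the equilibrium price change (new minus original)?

-61.8

Original equilibrium: 2090 - 4P = P + 215 gives 1875 = 5P, so P = 375 and Q = 590.
The shock moves the curves to Qd = 1781 - 4P and Qs = P + 215.
Equate the new curves: 1781 - 4P = P + 215, giving 1566 = 5P, P = 313.2, Q = 528.2.
ΔP = 313.2 − 375 = -61.8.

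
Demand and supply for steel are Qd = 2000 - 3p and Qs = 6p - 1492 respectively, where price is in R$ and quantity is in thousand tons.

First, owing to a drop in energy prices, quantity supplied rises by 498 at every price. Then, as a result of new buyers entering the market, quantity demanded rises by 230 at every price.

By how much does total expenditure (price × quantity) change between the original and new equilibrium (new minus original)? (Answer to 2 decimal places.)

+89498.07

Solve the original market: 2000 - 3p = 6p - 1492, hence p = 388 and Q = 836.
After the shift, demand is Qd = 2230 - 3p and supply is Qs = 6p - 994.
Setting them equal: 2230 - 3p = 6p - 994 → 3224 = 9p, so p = 3224/9 ≈ 358.2222 and Q = 3466/3 ≈ 1155.3333.
Expenditure moves from 388×836 = 324368 to 358.2222×1155.3333 = 413866.0741; change = +89498.07.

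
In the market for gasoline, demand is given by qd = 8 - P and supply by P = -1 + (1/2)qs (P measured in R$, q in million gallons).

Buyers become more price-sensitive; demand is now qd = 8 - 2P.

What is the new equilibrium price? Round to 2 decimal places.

Before the shock: 8 - P = 2P + 2 ⇒ 6 = 3P ⇒ P = 2, q = 6.
With the change applied: demand qd = 8 - 2P, supply qs = 2P + 2.
Clearing the new market: 8 - 2P = 2P + 2, so P = 1.5 and q = 5.

1.50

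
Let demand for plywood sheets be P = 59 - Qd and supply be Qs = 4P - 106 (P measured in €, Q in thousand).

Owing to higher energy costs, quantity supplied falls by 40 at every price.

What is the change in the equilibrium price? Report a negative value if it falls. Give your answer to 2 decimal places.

Initially, 59 - P = 4P - 106, so 165 = 5P and P = 33, Q = 26.
After the shift, demand is Qd = 59 - P and supply is Qs = 4P - 146.
Clearing the new market: 59 - P = 4P - 146, so P = 41 and Q = 18.
ΔP = 41 − 33 = +8.00.

+8.00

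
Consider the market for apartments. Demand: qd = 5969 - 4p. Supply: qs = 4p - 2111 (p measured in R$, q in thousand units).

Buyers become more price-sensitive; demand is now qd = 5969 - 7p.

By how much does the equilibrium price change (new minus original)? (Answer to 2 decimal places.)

Original equilibrium: 5969 - 4p = 4p - 2111 gives 8080 = 8p, so p = 1010 and q = 1929.
The new curves are qd = 5969 - 7p (demand) and qs = 4p - 2111 (supply).
Clearing the new market: 5969 - 7p = 4p - 2111, so p = 8080/11 ≈ 734.5455 and q = 9099/11 ≈ 827.1818.
Δp = 734.5455 − 1010 = -275.45.

-275.45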